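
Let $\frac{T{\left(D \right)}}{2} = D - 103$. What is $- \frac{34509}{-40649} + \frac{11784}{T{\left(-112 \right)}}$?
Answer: $- \frac{232084473}{8739535} \approx -26.556$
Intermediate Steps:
$T{\left(D \right)} = -206 + 2 D$ ($T{\left(D \right)} = 2 \left(D - 103\right) = 2 \left(-103 + D\right) = -206 + 2 D$)
$- \frac{34509}{-40649} + \frac{11784}{T{\left(-112 \right)}} = - \frac{34509}{-40649} + \frac{11784}{-206 + 2 \left(-112\right)} = \left(-34509\right) \left(- \frac{1}{40649}\right) + \frac{11784}{-206 - 224} = \frac{34509}{40649} + \frac{11784}{-430} = \frac{34509}{40649} + 11784 \left(- \frac{1}{430}\right) = \frac{34509}{40649} - \frac{5892}{215} = - \frac{232084473}{8739535}$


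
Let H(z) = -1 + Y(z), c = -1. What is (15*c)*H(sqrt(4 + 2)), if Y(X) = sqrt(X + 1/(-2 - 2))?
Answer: 15 - 15*sqrt(-1 + 4*sqrt(6))/2 ≈ -7.2460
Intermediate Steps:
Y(X) = sqrt(-1/4 + X) (Y(X) = sqrt(X + 1/(-4)) = sqrt(X - 1/4) = sqrt(-1/4 + X))
H(z) = -1 + sqrt(-1 + 4*z)/2
(15*c)*H(sqrt(4 + 2)) = (15*(-1))*(-1 + sqrt(-1 + 4*sqrt(4 + 2))/2) = -15*(-1 + sqrt(-1 + 4*sqrt(6))/2) = 15 - 15*sqrt(-1 + 4*sqrt(6))/2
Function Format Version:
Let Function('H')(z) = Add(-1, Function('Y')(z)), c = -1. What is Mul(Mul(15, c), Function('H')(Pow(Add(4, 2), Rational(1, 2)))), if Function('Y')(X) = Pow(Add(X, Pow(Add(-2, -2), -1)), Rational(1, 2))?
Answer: Add(15, Mul(Rational(-15, 2), Pow(Add(-1, Mul(4, Pow(6, Rational(1, 2)))), Rational(1, 2)))) ≈ -7.2460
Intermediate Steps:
Function('Y')(X) = Pow(Add(Rational(-1, 4), X), Rational(1, 2)) (Function('Y')(X) = Pow(Add(X, Pow(-4, -1)), Rational(1, 2)) = Pow(Add(X, Rational(-1, 4)), Rational(1, 2)) = Pow(Add(Rational(-1, 4), X), Rational(1, 2)))
Function('H')(z) = Add(-1, Mul(Rational(1, 2), Pow(Add(-1, Mul(4, z)), Rational(1, 2))))
Mul(Mul(15, c), Function('H')(Pow(Add(4, 2), Rational(1, 2)))) = Mul(Mul(15, -1), Add(-1, Mul(Rational(1, 2), Pow(Add(-1, Mul(4, Pow(Add(4, 2), Rational(1, 2)))), Rational(1, 2))))) = Mul(-15, Add(-1, Mul(Rational(1, 2), Pow(Add(-1, Mul(4, Pow(6, Rational(1, 2)))), Rational(1, 2))))) = Add(15, Mul(Rational(-15, 2), Pow(Add(-1, Mul(4, Pow(6, Rational(1, 2)))), Rational(1, 2))))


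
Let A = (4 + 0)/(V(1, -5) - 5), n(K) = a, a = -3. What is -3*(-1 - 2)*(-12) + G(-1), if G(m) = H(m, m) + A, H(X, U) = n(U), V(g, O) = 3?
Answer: -113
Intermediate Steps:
n(K) = -3
H(X, U) = -3
A = -2 (A = (4 + 0)/(3 - 5) = 4/(-2) = 4*(-1/2) = -2)
G(m) = -5 (G(m) = -3 - 2 = -5)
-3*(-1 - 2)*(-12) + G(-1) = -3*(-1 - 2)*(-12) - 5 = -3*(-3)*(-12) - 5 = 9*(-12) - 5 = -108 - 5 = -113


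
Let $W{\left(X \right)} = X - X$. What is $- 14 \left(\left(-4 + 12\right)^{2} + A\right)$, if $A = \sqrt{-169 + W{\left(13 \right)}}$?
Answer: $-896 - 182 i \approx -896.0 - 182.0 i$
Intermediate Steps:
$W{\left(X \right)} = 0$
$A = 13 i$ ($A = \sqrt{-169 + 0} = \sqrt{-169} = 13 i \approx 13.0 i$)
$- 14 \left(\left(-4 + 12\right)^{2} + A\right) = - 14 \left(\left(-4 + 12\right)^{2} + 13 i\right) = - 14 \left(8^{2} + 13 i\right) = - 14 \left(64 + 13 i\right) = -896 - 182 i$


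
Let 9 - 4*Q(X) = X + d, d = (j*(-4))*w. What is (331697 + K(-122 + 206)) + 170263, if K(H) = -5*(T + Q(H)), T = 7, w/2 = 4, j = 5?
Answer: 2007275/4 ≈ 5.0182e+5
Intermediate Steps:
w = 8 (w = 2*4 = 8)
d = -160 (d = (5*(-4))*8 = -20*8 = -160)
Q(X) = 169/4 - X/4 (Q(X) = 9/4 - (X - 160)/4 = 9/4 - (-160 + X)/4 = 9/4 + (40 - X/4) = 169/4 - X/4)
K(H) = -985/4 + 5*H/4 (K(H) = -5*(7 + (169/4 - H/4)) = -5*(197/4 - H/4) = -985/4 + 5*H/4)
(331697 + K(-122 + 206)) + 170263 = (331697 + (-985/4 + 5*(-122 + 206)/4)) + 170263 = (331697 + (-985/4 + (5/4)*84)) + 170263 = (331697 + (-985/4 + 105)) + 170263 = (331697 - 565/4) + 170263 = 1326223/4 + 170263 = 2007275/4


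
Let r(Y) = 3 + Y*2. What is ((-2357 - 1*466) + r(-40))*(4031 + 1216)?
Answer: -15216300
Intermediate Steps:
r(Y) = 3 + 2*Y
((-2357 - 1*466) + r(-40))*(4031 + 1216) = ((-2357 - 1*466) + (3 + 2*(-40)))*(4031 + 1216) = ((-2357 - 466) + (3 - 80))*5247 = (-2823 - 77)*5247 = -2900*5247 = -15216300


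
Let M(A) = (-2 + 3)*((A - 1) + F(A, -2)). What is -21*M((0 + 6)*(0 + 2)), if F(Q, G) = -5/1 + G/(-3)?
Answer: -140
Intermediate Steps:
F(Q, G) = -5 - G/3 (F(Q, G) = -5*1 + G*(-⅓) = -5 - G/3)
M(A) = -16/3 + A (M(A) = (-2 + 3)*((A - 1) + (-5 - ⅓*(-2))) = 1*((-1 + A) + (-5 + ⅔)) = 1*((-1 + A) - 13/3) = 1*(-16/3 + A) = -16/3 + A)
-21*M((0 + 6)*(0 + 2)) = -21*(-16/3 + (0 + 6)*(0 + 2)) = -21*(-16/3 + 6*2) = -21*(-16/3 + 12) = -21*20/3 = -140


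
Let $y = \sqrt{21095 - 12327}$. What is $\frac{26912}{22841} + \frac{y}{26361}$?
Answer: $\frac{26912}{22841} + \frac{8 \sqrt{137}}{26361} \approx 1.1818$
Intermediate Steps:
$y = 8 \sqrt{137}$ ($y = \sqrt{8768} = 8 \sqrt{137} \approx 93.638$)
$\frac{26912}{22841} + \frac{y}{26361} = \frac{26912}{22841} + \frac{8 \sqrt{137}}{26361}$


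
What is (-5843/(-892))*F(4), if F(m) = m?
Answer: 5843/223 ≈ 26.202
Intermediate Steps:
(-5843/(-892))*F(4) = -5843/(-892)*4 = -5843*(-1/892)*4 = (5843/892)*4 = 5843/223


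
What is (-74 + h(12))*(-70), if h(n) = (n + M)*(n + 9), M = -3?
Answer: -8050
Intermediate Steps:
h(n) = (-3 + n)*(9 + n) (h(n) = (n - 3)*(n + 9) = (-3 + n)*(9 + n))
(-74 + h(12))*(-70) = (-74 + (-27 + 12**2 + 6*12))*(-70) = (-74 + (-27 + 144 + 72))*(-70) = (-74 + 189)*(-70) = 115*(-70) = -8050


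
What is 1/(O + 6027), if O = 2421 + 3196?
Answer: 1/11644 ≈ 8.5881e-5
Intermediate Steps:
O = 5617
1/(O + 6027) = 1/(5617 + 6027) = 1/11644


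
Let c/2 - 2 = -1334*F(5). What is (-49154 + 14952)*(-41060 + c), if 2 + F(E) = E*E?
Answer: 3502968840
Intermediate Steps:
F(E) = -2 + E² (F(E) = -2 + E*E = -2 + E²)
c = -61360 (c = 4 + 2*(-1334*(-2 + 5²)) = 4 + 2*(-1334*(-2 + 25)) = 4 + 2*(-1334*23) = 4 + 2*(-30682) = 4 - 61364 = -61360)
(-49154 + 14952)*(-41060 + c) = (-49154 + 14952)*(-41060 - 61360) = -34202*(-102420) = 3502968840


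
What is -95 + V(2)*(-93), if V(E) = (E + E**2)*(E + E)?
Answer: -2327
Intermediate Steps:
V(E) = 2*E*(E + E**2) (V(E) = (E + E**2)*(2*E) = 2*E*(E + E**2))
-95 + V(2)*(-93) = -95 + (2*2**2*(1 + 2))*(-93) = -95 + (2*4*3)*(-93) = -95 + 24*(-93) = -95 - 2232 = -2327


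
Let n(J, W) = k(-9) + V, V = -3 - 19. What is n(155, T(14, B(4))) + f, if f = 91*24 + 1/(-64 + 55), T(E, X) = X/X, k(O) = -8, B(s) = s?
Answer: 19385/9 ≈ 2153.9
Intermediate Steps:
V = -22
T(E, X) = 1
n(J, W) = -30 (n(J, W) = -8 - 22 = -30)
f = 19655/9 (f = 2184 + 1/(-9) = 2184 - ⅑ = 19655/9 ≈ 2183.9)
n(155, T(14, B(4))) + f = -30 + 19655/9 = 19385/9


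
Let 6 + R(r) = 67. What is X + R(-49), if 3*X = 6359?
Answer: 6542/3 ≈ 2180.7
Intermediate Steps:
X = 6359/3 (X = (⅓)*6359 = 6359/3 ≈ 2119.7)
R(r) = 61 (R(r) = -6 + 67 = 61)
X + R(-49) = 6359/3 + 61 = 6542/3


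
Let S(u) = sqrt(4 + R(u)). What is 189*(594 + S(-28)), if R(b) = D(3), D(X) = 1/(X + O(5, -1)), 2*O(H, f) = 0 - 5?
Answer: 112266 + 189*sqrt(6) ≈ 1.1273e+5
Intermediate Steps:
O(H, f) = -5/2 (O(H, f) = (0 - 5)/2 = (1/2)*(-5) = -5/2)
D(X) = 1/(-5/2 + X) (D(X) = 1/(X - 5/2) = 1/(-5/2 + X))
R(b) = 2 (R(b) = 2/(-5 + 2*3) = 2/(-5 + 6) = 2/1 = 2*1 = 2)
S(u) = sqrt(6) (S(u) = sqrt(4 + 2) = sqrt(6))
189*(594 + S(-28)) = 189*(594 + sqrt(6)) = 112266 + 189*sqrt(6)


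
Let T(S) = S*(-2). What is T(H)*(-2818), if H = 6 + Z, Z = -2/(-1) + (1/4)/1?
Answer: 46497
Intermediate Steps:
Z = 9/4 (Z = -2*(-1) + (1*(¼))*1 = 2 + (¼)*1 = 2 + ¼ = 9/4 ≈ 2.2500)
H = 33/4 (H = 6 + 9/4 = 33/4 ≈ 8.2500)
T(S) = -2*S
T(H)*(-2818) = -2*33/4*(-2818) = -33/2*(-2818) = 46497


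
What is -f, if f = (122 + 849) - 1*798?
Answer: -173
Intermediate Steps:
f = 173 (f = 971 - 798 = 173)
-f = -1*173 = -173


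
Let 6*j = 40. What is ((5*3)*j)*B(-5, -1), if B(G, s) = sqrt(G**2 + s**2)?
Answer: 100*sqrt(26) ≈ 509.90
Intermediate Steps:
j = 20/3 (j = (1/6)*40 = 20/3 ≈ 6.6667)
((5*3)*j)*B(-5, -1) = ((5*3)*(20/3))*sqrt((-5)**2 + (-1)**2) = (15*(20/3))*sqrt(25 + 1) = 100*sqrt(26)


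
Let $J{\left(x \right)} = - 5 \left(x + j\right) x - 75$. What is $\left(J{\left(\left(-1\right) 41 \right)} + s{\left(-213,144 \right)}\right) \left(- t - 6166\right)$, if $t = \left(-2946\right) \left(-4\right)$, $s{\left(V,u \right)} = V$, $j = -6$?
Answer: $178117850$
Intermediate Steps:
$J{\left(x \right)} = -75 + x \left(30 - 5 x\right)$ ($J{\left(x \right)} = - 5 \left(x - 6\right) x - 75 = - 5 \left(-6 + x\right) x - 75 = \left(30 - 5 x\right) x - 75 = x \left(30 - 5 x\right) - 75 = -75 + x \left(30 - 5 x\right)$)
$t = 11784$
$\left(J{\left(\left(-1\right) 41 \right)} + s{\left(-213,144 \right)}\right) \left(- t - 6166\right) = \left(\left(-75 - 5 \left(\left(-1\right) 41\right)^{2} + 30 \left(\left(-1\right) 41\right)\right) - 213\right) \left(\left(-1\right) 11784 - 6166\right) = \left(\left(-75 - 5 \left(-41\right)^{2} + 30 \left(-41\right)\right) - 213\right) \left(-11784 - 6166\right) = \left(\left(-75 - 8405 - 1230\right) - 213\right) \left(-17950\right) = \left(-9710 - 213\right) \left(-17950\right) = \left(-9923\right) \left(-17950\right) = 178117850$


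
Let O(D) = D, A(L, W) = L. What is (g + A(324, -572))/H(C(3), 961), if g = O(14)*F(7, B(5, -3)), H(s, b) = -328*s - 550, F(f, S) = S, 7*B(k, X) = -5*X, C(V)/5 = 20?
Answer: -177/16675 ≈ -0.010615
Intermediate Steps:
C(V) = 100 (C(V) = 5*20 = 100)
B(k, X) = -5*X/7 (B(k, X) = (-5*X)/7 = -5*X/7)
H(s, b) = -550 - 328*s
g = 30 (g = 14*(-5/7*(-3)) = 14*(15/7) = 30)
(g + A(324, -572))/H(C(3), 961) = (30 + 324)/(-550 - 328*100) = 354/(-550 - 32800) = 354/(-33350) = 354*(-1/33350) = -177/16675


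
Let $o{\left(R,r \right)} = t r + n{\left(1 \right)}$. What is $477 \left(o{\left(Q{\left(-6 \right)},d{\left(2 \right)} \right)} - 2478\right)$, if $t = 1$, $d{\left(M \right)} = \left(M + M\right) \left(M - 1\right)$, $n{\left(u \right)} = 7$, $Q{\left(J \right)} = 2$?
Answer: $-1176759$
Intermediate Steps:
$d{\left(M \right)} = 2 M \left(-1 + M\right)$
$o{\left(R,r \right)} = 7 + r$ ($o{\left(R,r \right)} = 1 r + 7 = r + 7 = 7 + r$)
$477 \left(o{\left(Q{\left(-6 \right)},d{\left(2 \right)} \right)} - 2478\right) = 477 \left(\left(7 + 2 \cdot 2 \left(-1 + 2\right)\right) - 2478\right) = 477 \left(\left(7 + 2 \cdot 2 \cdot 1\right) - 2478\right) = 477 \left(\left(7 + 4\right) - 2478\right) = 477 \left(11 - 2478\right) = 477 \left(-2467\right) = -1176759$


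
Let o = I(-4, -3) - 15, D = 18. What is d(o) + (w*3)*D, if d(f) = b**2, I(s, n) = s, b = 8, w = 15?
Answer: 874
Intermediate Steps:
o = -19 (o = -4 - 15 = -19)
d(f) = 64 (d(f) = 8**2 = 64)
d(o) + (w*3)*D = 64 + (15*3)*18 = 64 + 45*18 = 64 + 810 = 874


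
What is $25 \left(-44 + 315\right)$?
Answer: $6775$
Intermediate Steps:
$25 \left(-44 + 315\right) = 25 \cdot 271 = 6775$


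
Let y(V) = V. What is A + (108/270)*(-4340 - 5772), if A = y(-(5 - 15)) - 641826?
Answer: -3229304/5 ≈ -6.4586e+5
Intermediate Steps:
A = -641816 (A = -(5 - 15) - 641826 = -1*(-10) - 641826 = 10 - 641826 = -641816)
A + (108/270)*(-4340 - 5772) = -641816 + (108/270)*(-4340 - 5772) = -641816 + (108*(1/270))*(-10112) = -641816 + (⅖)*(-10112) = -641816 - 20224/5 = -3229304/5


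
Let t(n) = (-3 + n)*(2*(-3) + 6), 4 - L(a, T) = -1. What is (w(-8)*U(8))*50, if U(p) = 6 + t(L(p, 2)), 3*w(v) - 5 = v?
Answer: -300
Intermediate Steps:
w(v) = 5/3 + v/3
L(a, T) = 5 (L(a, T) = 4 - 1*(-1) = 4 + 1 = 5)
t(n) = 0 (t(n) = (-3 + n)*(-6 + 6) = (-3 + n)*0 = 0)
U(p) = 6 (U(p) = 6 + 0 = 6)
(w(-8)*U(8))*50 = ((5/3 + (⅓)*(-8))*6)*50 = ((5/3 - 8/3)*6)*50 = -1*6*50 = -6*50 = -300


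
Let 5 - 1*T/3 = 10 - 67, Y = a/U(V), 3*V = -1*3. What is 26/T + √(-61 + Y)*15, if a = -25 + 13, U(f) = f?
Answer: 13/93 + 105*I ≈ 0.13978 + 105.0*I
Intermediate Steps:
V = -1 (V = (-1*3)/3 = (⅓)*(-3) = -1)
a = -12
Y = 12 (Y = -12/(-1) = -12*(-1) = 12)
T = 186 (T = 15 - 3*(10 - 67) = 15 - 3*(-57) = 15 + 171 = 186)
26/T + √(-61 + Y)*15 = 26/186 + √(-61 + 12)*15 = 26*(1/186) + √(-49)*15 = 13/93 + (7*I)*15 = 13/93 + 105*I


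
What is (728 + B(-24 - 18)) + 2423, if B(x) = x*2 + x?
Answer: 3025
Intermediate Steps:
B(x) = 3*x (B(x) = 2*x + x = 3*x)
(728 + B(-24 - 18)) + 2423 = (728 + 3*(-24 - 18)) + 2423 = (728 + 3*(-42)) + 2423 = (728 - 126) + 2423 = 602 + 2423 = 3025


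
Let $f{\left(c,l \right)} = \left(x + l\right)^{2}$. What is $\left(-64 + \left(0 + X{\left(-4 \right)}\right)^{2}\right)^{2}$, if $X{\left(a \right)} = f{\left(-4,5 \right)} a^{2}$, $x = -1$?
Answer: $4286582784$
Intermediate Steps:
$f{\left(c,l \right)} = \left(-1 + l\right)^{2}$
$X{\left(a \right)} = 16 a^{2}$ ($X{\left(a \right)} = \left(-1 + 5\right)^{2} a^{2} = 4^{2} a^{2} = 16 a^{2}$)
$\left(-64 + \left(0 + X{\left(-4 \right)}\right)^{2}\right)^{2} = \left(-64 + \left(0 + 16 \left(-4\right)^{2}\right)^{2}\right)^{2} = \left(-64 + \left(0 + 16 \cdot 16\right)^{2}\right)^{2} = \left(-64 + \left(0 + 256\right)^{2}\right)^{2} = \left(-64 + 256^{2}\right)^{2} = \left(-64 + 65536\right)^{2} = 65472^{2} = 4286582784$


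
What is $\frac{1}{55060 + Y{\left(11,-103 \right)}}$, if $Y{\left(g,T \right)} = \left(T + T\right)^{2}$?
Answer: $\frac{1}{97496} \approx 1.0257 \cdot 10^{-5}$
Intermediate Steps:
$Y{\left(g,T \right)} = 4 T^{2}$ ($Y{\left(g,T \right)} = \left(2 T\right)^{2} = 4 T^{2}$)
$\frac{1}{55060 + Y{\left(11,-103 \right)}} = \frac{1}{55060 + 4 \left(-103\right)^{2}} = \frac{1}{55060 + 4 \cdot 10609} = \frac{1}{55060 + 42436} = \frac{1}{97496}$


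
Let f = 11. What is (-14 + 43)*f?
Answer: 319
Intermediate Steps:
(-14 + 43)*f = (-14 + 43)*11 = 29*11 = 319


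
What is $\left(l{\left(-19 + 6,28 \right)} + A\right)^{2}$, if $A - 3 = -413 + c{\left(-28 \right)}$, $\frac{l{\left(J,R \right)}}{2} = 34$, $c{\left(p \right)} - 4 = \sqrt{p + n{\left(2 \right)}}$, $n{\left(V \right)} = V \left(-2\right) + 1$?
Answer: $\left(338 - i \sqrt{31}\right)^{2} \approx 1.1421 \cdot 10^{5} - 3763.8 i$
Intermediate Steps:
$n{\left(V \right)} = 1 - 2 V$ ($n{\left(V \right)} = - 2 V + 1 = 1 - 2 V$)
$c{\left(p \right)} = 4 + \sqrt{-3 + p}$ ($c{\left(p \right)} = 4 + \sqrt{p + \left(1 - 4\right)} = 4 + \sqrt{p - 3} = 4 + \sqrt{-3 + p}$)
$l{\left(J,R \right)} = 68$ ($l{\left(J,R \right)} = 2 \cdot 34 = 68$)
$A = -406 + i \sqrt{31}$ ($A = 3 - \left(409 - \sqrt{-3 - 28}\right) = 3 - \left(409 - i \sqrt{31}\right) = -406 + i \sqrt{31} \approx -406.0 + 5.5678 i$)
$\left(l{\left(-19 + 6,28 \right)} + A\right)^{2} = \left(68 - \left(406 - i \sqrt{31}\right)\right)^{2} = \left(-338 + i \sqrt{31}\right)^{2}$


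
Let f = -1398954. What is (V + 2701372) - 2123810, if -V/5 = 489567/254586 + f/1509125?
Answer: 14793241224895023/25613473150 ≈ 5.7756e+5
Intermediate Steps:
V = -127554565277/25613473150 (V = -5*(489567/254586 - 1398954/1509125) = -5*(489567*(1/254586) - 1398954*1/1509125) = -5*(163189/84862 - 1398954/1509125) = -5*127554565277/128067365750 = -127554565277/25613473150 ≈ -4.9800)
(V + 2701372) - 2123810 = (-127554565277/25613473150 + 2701372) - 2123810 = 69191391635596523/25613473150 - 2123810 = 14793241224895023/25613473150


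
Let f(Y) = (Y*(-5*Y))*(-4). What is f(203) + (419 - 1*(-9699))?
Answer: 834298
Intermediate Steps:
f(Y) = 20*Y² (f(Y) = -5*Y²*(-4) = 20*Y²)
f(203) + (419 - 1*(-9699)) = 20*203² + (419 - 1*(-9699)) = 20*41209 + (419 + 9699) = 824180 + 10118 = 834298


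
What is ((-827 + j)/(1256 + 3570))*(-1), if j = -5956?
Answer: 357/254 ≈ 1.4055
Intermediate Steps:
((-827 + j)/(1256 + 3570))*(-1) = ((-827 - 5956)/(1256 + 3570))*(-1) = -6783/4826*(-1) = -6783*1/4826*(-1) = -357/254*(-1) = 357/254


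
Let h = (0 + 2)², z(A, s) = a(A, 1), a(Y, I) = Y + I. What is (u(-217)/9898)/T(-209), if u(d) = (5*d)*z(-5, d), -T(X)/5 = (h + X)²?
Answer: -62/29711675 ≈ -2.0867e-6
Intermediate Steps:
a(Y, I) = I + Y
z(A, s) = 1 + A
h = 4 (h = 2² = 4)
T(X) = -5*(4 + X)²
u(d) = -20*d (u(d) = (5*d)*(1 - 5) = (5*d)*(-4) = -20*d)
(u(-217)/9898)/T(-209) = (-20*(-217)/9898)/((-5*(4 - 209)²)) = (4340*(1/9898))/((-5*(-205)²)) = 310/(707*((-5*42025))) = (310/707)/(-210125) = (310/707)*(-1/210125) = -62/29711675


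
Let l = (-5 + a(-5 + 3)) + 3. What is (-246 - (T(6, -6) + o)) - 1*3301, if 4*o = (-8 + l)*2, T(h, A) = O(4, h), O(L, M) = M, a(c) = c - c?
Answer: -3548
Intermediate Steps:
a(c) = 0
T(h, A) = h
l = -2 (l = (-5 + 0) + 3 = -5 + 3 = -2)
o = -5 (o = ((-8 - 2)*2)/4 = (-10*2)/4 = (1/4)*(-20) = -5)
(-246 - (T(6, -6) + o)) - 1*3301 = (-246 - (6 - 5)) - 1*3301 = (-246 - 1*1) - 3301 = (-246 - 1) - 3301 = -247 - 3301 = -3548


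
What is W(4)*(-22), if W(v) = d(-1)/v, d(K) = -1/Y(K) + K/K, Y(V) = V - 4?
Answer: -33/5 ≈ -6.6000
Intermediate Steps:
Y(V) = -4 + V
d(K) = 1 - 1/(-4 + K) (d(K) = -1/(-4 + K) + K/K = -1/(-4 + K) + 1 = 1 - 1/(-4 + K))
W(v) = 6/(5*v) (W(v) = ((-5 - 1)/(-4 - 1))/v = (-6/(-5))/v = (-1/5*(-6))/v = 6/(5*v))
W(4)*(-22) = ((6/5)/4)*(-22) = ((6/5)*(1/4))*(-22) = (3/10)*(-22) = -33/5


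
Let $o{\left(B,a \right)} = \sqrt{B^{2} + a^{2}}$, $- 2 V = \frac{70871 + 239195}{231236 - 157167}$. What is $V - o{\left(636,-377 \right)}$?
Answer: $- \frac{155033}{74069} - 5 \sqrt{21865} \approx -741.43$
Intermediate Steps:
$V = - \frac{155033}{74069}$ ($V = - \frac{\left(70871 + 239195\right) \frac{1}{231236 - 157167}}{2} = - \frac{310066 \cdot \frac{1}{74069}}{2} = \left(- \frac{1}{2}\right) \frac{310066}{74069} = - \frac{155033}{74069} \approx -2.0931$)
$V - o{\left(636,-377 \right)} = - \frac{155033}{74069} - \sqrt{636^{2} + \left(-377\right)^{2}} = - \frac{155033}{74069} - \sqrt{404496 + 142129} = - \frac{155033}{74069} - \sqrt{546625} = - \frac{155033}{74069} - 5 \sqrt{21865}$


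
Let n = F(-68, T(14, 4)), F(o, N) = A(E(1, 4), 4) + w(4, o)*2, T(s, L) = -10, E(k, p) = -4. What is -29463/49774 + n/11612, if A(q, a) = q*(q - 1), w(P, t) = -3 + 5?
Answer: -85232445/144493922 ≈ -0.58987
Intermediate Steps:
w(P, t) = 2
A(q, a) = q*(-1 + q)
F(o, N) = 24 (F(o, N) = -4*(-1 - 4) + 2*2 = -4*(-5) + 4 = 20 + 4 = 24)
n = 24
-29463/49774 + n/11612 = -29463/49774 + 24/11612 = -29463*1/49774 + 24*(1/11612) = -29463/49774 + 6/2903 = -85232445/144493922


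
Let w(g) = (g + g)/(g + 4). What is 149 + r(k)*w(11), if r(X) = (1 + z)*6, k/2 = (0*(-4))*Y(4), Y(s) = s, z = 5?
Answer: 1009/5 ≈ 201.80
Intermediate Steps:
w(g) = 2*g/(4 + g) (w(g) = (2*g)/(4 + g) = 2*g/(4 + g))
k = 0 (k = 2*((0*(-4))*4) = 2*(0*4) = 2*0 = 0)
r(X) = 36 (r(X) = (1 + 5)*6 = 6*6 = 36)
149 + r(k)*w(11) = 149 + 36*(2*11/(4 + 11)) = 149 + 36*(2*11/15) = 149 + 36*(2*11*(1/15)) = 149 + 36*(22/15) = 149 + 264/5 = 1009/5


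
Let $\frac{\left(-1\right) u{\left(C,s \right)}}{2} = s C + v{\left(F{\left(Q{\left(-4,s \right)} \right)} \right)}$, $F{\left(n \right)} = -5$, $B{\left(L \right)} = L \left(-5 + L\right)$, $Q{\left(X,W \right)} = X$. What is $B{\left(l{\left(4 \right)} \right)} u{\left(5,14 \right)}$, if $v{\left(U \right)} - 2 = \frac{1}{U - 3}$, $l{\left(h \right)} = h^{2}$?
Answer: $-25300$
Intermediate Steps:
$v{\left(U \right)} = 2 + \frac{1}{-3 + U}$ ($v{\left(U \right)} = 2 + \frac{1}{U - 3} = 2 + \frac{1}{-3 + U}$)
$u{\left(C,s \right)} = - \frac{15}{4} - 2 C s$ ($u{\left(C,s \right)} = - 2 \left(s C + \frac{-5 + 2 \left(-5\right)}{-3 - 5}\right) = - 2 \left(C s + \frac{-5 - 10}{-8}\right) = - 2 \left(C s - - \frac{15}{8}\right) = - 2 \left(C s + \frac{15}{8}\right) = - 2 \left(\frac{15}{8} + C s\right) = - \frac{15}{4} - 2 C s$)
$B{\left(l{\left(4 \right)} \right)} u{\left(5,14 \right)} = 4^{2} \left(-5 + 4^{2}\right) \left(- \frac{15}{4} - 10 \cdot 14\right) = 16 \left(-5 + 16\right) \left(- \frac{15}{4} - 140\right) = 16 \cdot 11 \left(- \frac{575}{4}\right) = 176 \left(- \frac{575}{4}\right) = -25300$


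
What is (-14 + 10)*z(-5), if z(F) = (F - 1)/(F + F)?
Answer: -12/5 ≈ -2.4000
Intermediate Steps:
z(F) = (-1 + F)/(2*F) (z(F) = (-1 + F)/((2*F)) = (-1 + F)*(1/(2*F)) = (-1 + F)/(2*F))
(-14 + 10)*z(-5) = (-14 + 10)*((½)*(-1 - 5)/(-5)) = -2*(-1)*(-6)/5 = -4*⅗ = -12/5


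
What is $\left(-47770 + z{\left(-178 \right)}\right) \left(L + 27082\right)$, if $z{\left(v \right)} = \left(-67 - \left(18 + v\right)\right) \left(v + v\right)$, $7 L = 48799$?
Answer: $-2754161642$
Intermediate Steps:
$L = \frac{48799}{7}$ ($L = \frac{1}{7} \cdot 48799 = \frac{48799}{7} \approx 6971.3$)
$z{\left(v \right)} = 2 v \left(-85 - v\right)$ ($z{\left(v \right)} = \left(-85 - v\right) 2 v = 2 v \left(-85 - v\right)$)
$\left(-47770 + z{\left(-178 \right)}\right) \left(L + 27082\right) = \left(-47770 - - 356 \left(85 - 178\right)\right) \left(\frac{48799}{7} + 27082\right) = \left(-47770 - \left(-356\right) \left(-93\right)\right) \frac{238373}{7} = \left(-47770 - 33108\right) \frac{238373}{7} = \left(-80878\right) \frac{238373}{7} = -2754161642$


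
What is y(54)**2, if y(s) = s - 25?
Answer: 841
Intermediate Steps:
y(s) = -25 + s
y(54)**2 = (-25 + 54)**2 = 29**2 = 841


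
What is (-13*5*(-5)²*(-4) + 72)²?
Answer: 43191184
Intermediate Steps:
(-13*5*(-5)²*(-4) + 72)² = (-13*5*25*(-4) + 72)² = (-1625*(-4) + 72)² = (-13*(-500) + 72)² = (6500 + 72)² = 6572² = 43191184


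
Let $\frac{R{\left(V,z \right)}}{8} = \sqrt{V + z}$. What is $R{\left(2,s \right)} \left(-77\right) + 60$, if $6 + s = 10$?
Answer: $60 - 616 \sqrt{6} \approx -1448.9$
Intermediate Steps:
$s = 4$ ($s = -6 + 10 = 4$)
$R{\left(V,z \right)} = 8 \sqrt{V + z}$
$R{\left(2,s \right)} \left(-77\right) + 60 = 8 \sqrt{2 + 4} \left(-77\right) + 60 = 8 \sqrt{6} \left(-77\right) + 60 = - 616 \sqrt{6} + 60 = 60 - 616 \sqrt{6}$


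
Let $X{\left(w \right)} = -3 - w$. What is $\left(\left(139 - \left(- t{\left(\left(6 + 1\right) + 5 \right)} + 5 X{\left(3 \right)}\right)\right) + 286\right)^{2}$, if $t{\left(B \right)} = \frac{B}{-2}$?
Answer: $201601$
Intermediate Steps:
$t{\left(B \right)} = - \frac{B}{2}$ ($t{\left(B \right)} = B \left(- \frac{1}{2}\right) = - \frac{B}{2}$)
$\left(\left(139 - \left(- t{\left(\left(6 + 1\right) + 5 \right)} + 5 X{\left(3 \right)}\right)\right) + 286\right)^{2} = \left(\left(139 - \left(\frac{\left(6 + 1\right) + 5}{2} + 5 \left(-3 - 3\right)\right)\right) + 286\right)^{2} = \left(\left(139 - \left(\frac{7 + 5}{2} + 5 \left(-3 - 3\right)\right)\right) + 286\right)^{2} = \left(\left(139 - -24\right) + 286\right)^{2} = \left(\left(139 + \left(30 - 6\right)\right) + 286\right)^{2} = \left(\left(139 + 24\right) + 286\right)^{2} = \left(163 + 286\right)^{2} = 449^{2} = 201601$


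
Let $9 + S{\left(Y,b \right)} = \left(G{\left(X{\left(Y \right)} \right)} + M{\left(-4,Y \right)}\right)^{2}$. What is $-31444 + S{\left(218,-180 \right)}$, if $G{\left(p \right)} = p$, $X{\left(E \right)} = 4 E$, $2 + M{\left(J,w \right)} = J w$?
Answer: $-31449$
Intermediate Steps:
$M{\left(J,w \right)} = -2 + J w$
$S{\left(Y,b \right)} = -5$ ($S{\left(Y,b \right)} = -9 + \left(4 Y - \left(2 + 4 Y\right)\right)^{2} = -9 + \left(-2\right)^{2} = -9 + 4 = -5$)
$-31444 + S{\left(218,-180 \right)} = -31444 - 5 = -31449$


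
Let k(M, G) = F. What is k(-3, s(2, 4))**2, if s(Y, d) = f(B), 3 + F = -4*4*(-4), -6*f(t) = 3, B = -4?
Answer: 3721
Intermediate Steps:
f(t) = -1/2 (f(t) = -1/6*3 = -1/2)
F = 61 (F = -3 - 4*4*(-4) = -3 - 16*(-4) = -3 + 64 = 61)
s(Y, d) = -1/2
k(M, G) = 61
k(-3, s(2, 4))**2 = 61**2 = 3721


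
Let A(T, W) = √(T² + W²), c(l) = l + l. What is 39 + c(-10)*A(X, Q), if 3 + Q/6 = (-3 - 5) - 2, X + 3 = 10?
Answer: 39 - 20*√6133 ≈ -1527.3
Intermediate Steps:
c(l) = 2*l
X = 7 (X = -3 + 10 = 7)
Q = -78 (Q = -18 + 6*((-3 - 5) - 2) = -18 + 6*(-8 - 2) = -18 + 6*(-10) = -18 - 60 = -78)
39 + c(-10)*A(X, Q) = 39 + (2*(-10))*√(7² + (-78)²) = 39 - 20*√(49 + 6084) = 39 - 20*√6133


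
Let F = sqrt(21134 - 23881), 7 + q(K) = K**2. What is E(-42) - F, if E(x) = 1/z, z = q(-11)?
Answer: 1/114 - I*sqrt(2747) ≈ 0.0087719 - 52.412*I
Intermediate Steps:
q(K) = -7 + K**2
z = 114 (z = -7 + (-11)**2 = -7 + 121 = 114)
E(x) = 1/114
F = I*sqrt(2747) (F = sqrt(-2747) = I*sqrt(2747) ≈ 52.412*I)
E(-42) - F = 1/114 - I*sqrt(2747)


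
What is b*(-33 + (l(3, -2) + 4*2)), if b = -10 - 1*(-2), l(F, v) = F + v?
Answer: 192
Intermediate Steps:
b = -8 (b = -10 + 2 = -8)
b*(-33 + (l(3, -2) + 4*2)) = -8*(-33 + ((3 - 2) + 4*2)) = -8*(-33 + (1 + 8)) = -8*(-33 + 9) = -8*(-24) = 192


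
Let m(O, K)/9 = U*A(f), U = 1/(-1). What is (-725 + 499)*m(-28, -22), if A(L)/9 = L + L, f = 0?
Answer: 0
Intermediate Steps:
A(L) = 18*L (A(L) = 9*(L + L) = 9*(2*L) = 18*L)
U = -1
m(O, K) = 0 (m(O, K) = 9*(-18*0) = 9*(-1*0) = 9*0 = 0)
(-725 + 499)*m(-28, -22) = (-725 + 499)*0 = -226*0 = 0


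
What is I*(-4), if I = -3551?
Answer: 14204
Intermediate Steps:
I*(-4) = -3551*(-4) = 14204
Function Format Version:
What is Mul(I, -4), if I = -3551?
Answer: 14204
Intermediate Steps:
Mul(I, -4) = Mul(-3551, -4) = 14204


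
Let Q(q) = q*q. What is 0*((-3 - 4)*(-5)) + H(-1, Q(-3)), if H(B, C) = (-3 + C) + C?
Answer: 15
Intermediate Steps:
Q(q) = q²
H(B, C) = -3 + 2*C
0*((-3 - 4)*(-5)) + H(-1, Q(-3)) = 0*((-3 - 4)*(-5)) + (-3 + 2*(-3)²) = 0*(-7*(-5)) + (-3 + 2*9) = 0*35 + (-3 + 18) = 0 + 15 = 15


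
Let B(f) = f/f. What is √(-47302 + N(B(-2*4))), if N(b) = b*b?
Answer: I*√47301 ≈ 217.49*I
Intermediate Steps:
B(f) = 1
N(b) = b²
√(-47302 + N(B(-2*4))) = √(-47302 + 1²) = √(-47302 + 1) = √(-47301) = I*√47301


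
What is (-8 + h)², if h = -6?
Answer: 196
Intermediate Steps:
(-8 + h)² = (-8 - 6)² = (-14)² = 196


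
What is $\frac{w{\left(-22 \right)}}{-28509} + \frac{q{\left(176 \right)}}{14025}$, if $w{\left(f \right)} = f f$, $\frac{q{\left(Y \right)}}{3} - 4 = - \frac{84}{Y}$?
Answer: $- \frac{1119293}{68991780} \approx -0.016224$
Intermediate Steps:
$q{\left(Y \right)} = 12 - \frac{252}{Y}$ ($q{\left(Y \right)} = 12 + 3 \left(- \frac{84}{Y}\right) = 12 - \frac{252}{Y}$)
$w{\left(f \right)} = f^{2}$
$\frac{w{\left(-22 \right)}}{-28509} + \frac{q{\left(176 \right)}}{14025} = \frac{\left(-22\right)^{2}}{-28509} + \frac{12 - \frac{252}{176}}{14025} = 484 \left(- \frac{1}{28509}\right) + \left(12 - \frac{63}{44}\right) \frac{1}{14025} = - \frac{484}{28509} + \left(12 - \frac{63}{44}\right) \frac{1}{14025} = - \frac{484}{28509} + \frac{465}{44} \cdot \frac{1}{14025} = - \frac{484}{28509} + \frac{31}{41140} = - \frac{1119293}{68991780}$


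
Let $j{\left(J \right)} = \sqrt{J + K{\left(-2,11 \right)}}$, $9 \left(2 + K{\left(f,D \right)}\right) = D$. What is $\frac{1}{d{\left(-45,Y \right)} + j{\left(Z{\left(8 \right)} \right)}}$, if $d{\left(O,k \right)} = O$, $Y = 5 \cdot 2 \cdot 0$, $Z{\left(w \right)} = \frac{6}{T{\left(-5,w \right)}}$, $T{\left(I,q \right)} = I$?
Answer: $- \frac{2025}{91214} - \frac{3 i \sqrt{445}}{91214} \approx -0.022201 - 0.00069381 i$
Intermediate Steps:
$Z{\left(w \right)} = - \frac{6}{5}$ ($Z{\left(w \right)} = \frac{6}{-5} = 6 \left(- \frac{1}{5}\right) = - \frac{6}{5}$)
$K{\left(f,D \right)} = -2 + \frac{D}{9}$
$Y = 0$ ($Y = 10 \cdot 0 = 0$)
$j{\left(J \right)} = \sqrt{- \frac{7}{9} + J}$ ($j{\left(J \right)} = \sqrt{J + \left(-2 + \frac{1}{9} \cdot 11\right)} = \sqrt{J + \left(-2 + \frac{11}{9}\right)} = \sqrt{J - \frac{7}{9}} = \sqrt{- \frac{7}{9} + J}$)
$\frac{1}{d{\left(-45,Y \right)} + j{\left(Z{\left(8 \right)} \right)}} = \frac{1}{-45 + \frac{\sqrt{-7 + 9 \left(- \frac{6}{5}\right)}}{3}} = \frac{1}{-45 + \frac{\sqrt{-7 - \frac{54}{5}}}{3}} = \frac{1}{-45 + \frac{\sqrt{- \frac{89}{5}}}{3}} = \frac{1}{-45 + \frac{\frac{1}{5} i \sqrt{445}}{3}} = \frac{1}{-45 + \frac{i \sqrt{445}}{15}}$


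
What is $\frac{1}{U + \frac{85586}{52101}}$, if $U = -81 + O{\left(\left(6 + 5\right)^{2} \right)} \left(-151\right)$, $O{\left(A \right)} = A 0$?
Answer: $- \frac{52101}{4134595} \approx -0.012601$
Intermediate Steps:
$O{\left(A \right)} = 0$
$U = -81$ ($U = -81 + 0 \left(-151\right) = -81 + 0 = -81$)
$\frac{1}{U + \frac{85586}{52101}} = \frac{1}{-81 + \frac{85586}{52101}} = \frac{1}{- \frac{4134595}{52101}} = - \frac{52101}{4134595}$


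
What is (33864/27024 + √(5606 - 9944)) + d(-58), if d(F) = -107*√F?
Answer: 1411/1126 - 107*I*√58 + 3*I*√482 ≈ 1.2531 - 749.02*I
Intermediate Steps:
(33864/27024 + √(5606 - 9944)) + d(-58) = (33864/27024 + √(5606 - 9944)) - 107*I*√58 = (33864*(1/27024) + √(-4338)) - 107*I*√58 = (1411/1126 + 3*I*√482) - 107*I*√58 = 1411/1126 - 107*I*√58 + 3*I*√482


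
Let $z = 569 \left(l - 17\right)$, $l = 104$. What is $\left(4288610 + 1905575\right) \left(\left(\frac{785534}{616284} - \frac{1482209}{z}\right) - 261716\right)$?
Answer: $- \frac{8243718920183389040735}{5084651142} \approx -1.6213 \cdot 10^{12}$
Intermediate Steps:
$z = 49503$ ($z = 569 \left(104 - 17\right) = 569 \cdot 87 = 49503$)
$\left(4288610 + 1905575\right) \left(\left(\frac{785534}{616284} - \frac{1482209}{z}\right) - 261716\right) = \left(4288610 + 1905575\right) \left(\left(\frac{785534}{616284} - \frac{1482209}{49503}\right) - 261716\right) = 6194185 \left(\left(785534 \cdot \frac{1}{616284} - \frac{1482209}{49503}\right) - 261716\right) = 6194185 \left(\left(\frac{392767}{308142} - \frac{1482209}{49503}\right) - 261716\right) = 6194185 \left(- \frac{145762566959}{5084651142} - 261716\right) = 6194185 \left(- \frac{1330880320846631}{5084651142}\right) = - \frac{8243718920183389040735}{5084651142}$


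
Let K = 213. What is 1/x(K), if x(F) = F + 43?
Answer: 1/256 ≈ 0.0039063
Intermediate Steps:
x(F) = 43 + F
1/x(K) = 1/(43 + 213) = 1/256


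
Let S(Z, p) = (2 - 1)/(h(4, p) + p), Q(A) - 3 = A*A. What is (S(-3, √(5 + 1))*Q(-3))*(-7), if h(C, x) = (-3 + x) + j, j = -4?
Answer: 588/25 + 168*√6/25 ≈ 39.981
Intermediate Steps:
h(C, x) = -7 + x (h(C, x) = (-3 + x) - 4 = -7 + x)
Q(A) = 3 + A² (Q(A) = 3 + A*A = 3 + A²)
S(Z, p) = 1/(-7 + 2*p) (S(Z, p) = (2 - 1)/((-7 + p) + p) = 1/(-7 + 2*p))
(S(-3, √(5 + 1))*Q(-3))*(-7) = ((3 + (-3)²)/(-7 + 2*√(5 + 1)))*(-7) = ((3 + 9)/(-7 + 2*√6))*(-7) = (12/(-7 + 2*√6))*(-7) = -84/(-7 + 2*√6)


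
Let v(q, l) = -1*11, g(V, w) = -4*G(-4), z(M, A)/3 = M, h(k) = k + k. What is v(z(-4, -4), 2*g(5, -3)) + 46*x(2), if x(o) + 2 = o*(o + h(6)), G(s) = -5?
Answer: 1185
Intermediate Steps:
h(k) = 2*k
z(M, A) = 3*M
g(V, w) = 20 (g(V, w) = -4*(-5) = 20)
v(q, l) = -11
x(o) = -2 + o*(12 + o) (x(o) = -2 + o*(o + 2*6) = -2 + o*(o + 12) = -2 + o*(12 + o))
v(z(-4, -4), 2*g(5, -3)) + 46*x(2) = -11 + 46*(-2 + 2² + 12*2) = -11 + 46*(-2 + 4 + 24) = -11 + 46*26 = -11 + 1196 = 1185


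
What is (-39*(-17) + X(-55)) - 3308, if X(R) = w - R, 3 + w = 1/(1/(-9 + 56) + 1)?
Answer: -124417/48 ≈ -2592.0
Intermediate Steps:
w = -97/48 (w = -3 + 1/(1/(-9 + 56) + 1) = -3 + 1/(1/47 + 1) = -3 + 1/(48/47) = -3 + 47/48 = -97/48 ≈ -2.0208)
X(R) = -97/48 - R
(-39*(-17) + X(-55)) - 3308 = (-39*(-17) + (-97/48 - 1*(-55))) - 3308 = (663 + (-97/48 + 55)) - 3308 = (663 + 2543/48) - 3308 = 34367/48 - 3308 = -124417/48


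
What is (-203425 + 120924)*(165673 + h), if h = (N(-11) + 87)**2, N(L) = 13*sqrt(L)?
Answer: -14139268883 - 186617262*I*sqrt(11) ≈ -1.4139e+10 - 6.1894e+8*I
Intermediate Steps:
h = (87 + 13*I*sqrt(11))**2 (h = (13*sqrt(-11) + 87)**2 = (13*(I*sqrt(11)) + 87)**2 = (13*I*sqrt(11) + 87)**2 = (87 + 13*I*sqrt(11))**2 ≈ 5710.0 + 7502.2*I)
(-203425 + 120924)*(165673 + h) = (-203425 + 120924)*(165673 + (5710 + 2262*I*sqrt(11))) = -82501*(171383 + 2262*I*sqrt(11)) = -14139268883 - 186617262*I*sqrt(11)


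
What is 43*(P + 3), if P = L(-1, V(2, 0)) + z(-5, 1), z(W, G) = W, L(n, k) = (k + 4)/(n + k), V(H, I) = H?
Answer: 172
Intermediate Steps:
L(n, k) = (4 + k)/(k + n)
P = 1 (P = (4 + 2)/(2 - 1) - 5 = 6/1 - 5 = 1*6 - 5 = 6 - 5 = 1)
43*(P + 3) = 43*(1 + 3) = 43*4 = 172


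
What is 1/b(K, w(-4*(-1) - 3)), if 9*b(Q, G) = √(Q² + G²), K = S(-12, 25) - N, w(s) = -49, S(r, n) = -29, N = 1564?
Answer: 9*√101602/508010 ≈ 0.0056470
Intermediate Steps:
K = -1593 (K = -29 - 1*1564 = -29 - 1564 = -1593)
b(Q, G) = √(G² + Q²)/9 (b(Q, G) = √(Q² + G²)/9 = √(G² + Q²)/9)
1/b(K, w(-4*(-1) - 3)) = 1/(√((-49)² + (-1593)²)/9) = 1/(√(2401 + 2537649)/9) = 1/(√2540050/9) = 1/((5*√101602)/9) = 1/(5*√101602/9) = 9*√101602/508010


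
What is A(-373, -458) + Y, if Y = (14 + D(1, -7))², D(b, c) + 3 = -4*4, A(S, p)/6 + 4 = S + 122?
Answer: -1505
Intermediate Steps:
A(S, p) = 708 + 6*S (A(S, p) = -24 + 6*(S + 122) = -24 + 6*(122 + S) = -24 + (732 + 6*S) = 708 + 6*S)
D(b, c) = -19 (D(b, c) = -3 - 4*4 = -3 - 16 = -19)
Y = 25 (Y = (14 - 19)² = (-5)² = 25)
A(-373, -458) + Y = (708 + 6*(-373)) + 25 = (708 - 2238) + 25 = -1530 + 25 = -1505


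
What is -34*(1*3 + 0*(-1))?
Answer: -102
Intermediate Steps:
-34*(1*3 + 0*(-1)) = -34*(3 + 0) = -34*3 = -102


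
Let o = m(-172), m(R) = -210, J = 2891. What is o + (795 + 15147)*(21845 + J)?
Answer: 394341102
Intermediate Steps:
o = -210
o + (795 + 15147)*(21845 + J) = -210 + (795 + 15147)*(21845 + 2891) = -210 + 15942*24736 = -210 + 394341312 = 394341102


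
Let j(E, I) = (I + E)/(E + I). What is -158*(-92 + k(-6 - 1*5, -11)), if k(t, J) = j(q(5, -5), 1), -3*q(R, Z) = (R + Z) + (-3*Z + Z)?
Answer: 14378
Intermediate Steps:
q(R, Z) = -R/3 + Z/3 (q(R, Z) = -((R + Z) + (-3*Z + Z))/3 = -((R + Z) - 2*Z)/3 = -(R - Z)/3 = -R/3 + Z/3)
j(E, I) = 1 (j(E, I) = (E + I)/(E + I) = 1)
k(t, J) = 1
-158*(-92 + k(-6 - 1*5, -11)) = -158*(-92 + 1) = -158*(-91) = 14378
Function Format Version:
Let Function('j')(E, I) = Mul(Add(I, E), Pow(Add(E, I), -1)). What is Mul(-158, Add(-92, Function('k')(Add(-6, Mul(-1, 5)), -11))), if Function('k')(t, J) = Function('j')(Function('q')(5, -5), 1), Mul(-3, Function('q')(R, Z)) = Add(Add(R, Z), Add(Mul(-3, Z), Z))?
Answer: 14378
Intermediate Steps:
Function('q')(R, Z) = Add(Mul(Rational(-1, 3), R), Mul(Rational(1, 3), Z)) (Function('q')(R, Z) = Mul(Rational(-1, 3), Add(Add(R, Z), Add(Mul(-3, Z), Z))) = Mul(Rational(-1, 3), Add(Add(R, Z), Mul(-2, Z))) = Mul(Rational(-1, 3), Add(R, Mul(-1, Z))) = Add(Mul(Rational(-1, 3), R), Mul(Rational(1, 3), Z)))
Function('j')(E, I) = 1 (Function('j')(E, I) = Mul(Add(E, I), Pow(Add(E, I), -1)) = 1)
Function('k')(t, J) = 1
Mul(-158, Add(-92, Function('k')(Add(-6, Mul(-1, 5)), -11))) = Mul(-158, Add(-92, 1)) = Mul(-158, -91) = 14378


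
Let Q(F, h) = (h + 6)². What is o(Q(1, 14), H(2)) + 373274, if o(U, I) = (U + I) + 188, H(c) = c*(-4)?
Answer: 373854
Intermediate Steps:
H(c) = -4*c
Q(F, h) = (6 + h)²
o(U, I) = 188 + I + U (o(U, I) = (I + U) + 188 = 188 + I + U)
o(Q(1, 14), H(2)) + 373274 = (188 - 4*2 + (6 + 14)²) + 373274 = (188 - 8 + 20²) + 373274 = (188 - 8 + 400) + 373274 = 580 + 373274 = 373854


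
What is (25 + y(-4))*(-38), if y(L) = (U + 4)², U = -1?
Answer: -1292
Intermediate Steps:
y(L) = 9 (y(L) = (-1 + 4)² = 3² = 9)
(25 + y(-4))*(-38) = (25 + 9)*(-38) = 34*(-38) = -1292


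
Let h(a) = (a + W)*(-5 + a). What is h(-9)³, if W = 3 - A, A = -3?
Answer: 74088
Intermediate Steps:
W = 6 (W = 3 - 1*(-3) = 3 + 3 = 6)
h(a) = (-5 + a)*(6 + a) (h(a) = (a + 6)*(-5 + a) = (6 + a)*(-5 + a) = (-5 + a)*(6 + a))
h(-9)³ = (-30 - 9 + (-9)²)³ = (-30 - 9 + 81)³ = 42³ = 74088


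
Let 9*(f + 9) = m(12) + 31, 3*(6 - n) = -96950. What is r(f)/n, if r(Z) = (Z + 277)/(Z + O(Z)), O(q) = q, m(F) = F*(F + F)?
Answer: 8193/46156768 ≈ 0.00017750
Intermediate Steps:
m(F) = 2*F² (m(F) = F*(2*F) = 2*F²)
n = 96968/3 (n = 6 - ⅓*(-96950) = 6 + 96950/3 = 96968/3 ≈ 32323.)
f = 238/9 (f = -9 + (2*12² + 31)/9 = -9 + (2*144 + 31)/9 = -9 + (288 + 31)/9 = -9 + (⅑)*319 = -9 + 319/9 = 238/9 ≈ 26.444)
r(Z) = (277 + Z)/(2*Z) (r(Z) = (Z + 277)/(Z + Z) = (277 + Z)/((2*Z)) = (277 + Z)*(1/(2*Z)) = (277 + Z)/(2*Z))
r(f)/n = ((277 + 238/9)/(2*(238/9)))/(96968/3) = ((½)*(9/238)*(2731/9))*(3/96968) = (2731/476)*(3/96968) = 8193/46156768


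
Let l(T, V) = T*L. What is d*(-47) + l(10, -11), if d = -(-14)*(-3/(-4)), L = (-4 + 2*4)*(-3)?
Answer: -1227/2 ≈ -613.50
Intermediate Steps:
L = -12 (L = (-4 + 8)*(-3) = 4*(-3) = -12)
l(T, V) = -12*T (l(T, V) = T*(-12) = -12*T)
d = 21/2 (d = -(-14)*(-3*(-¼)) = -(-14)*3/4 = -14*(-¾) = 21/2 ≈ 10.500)
d*(-47) + l(10, -11) = (21/2)*(-47) - 12*10 = -987/2 - 120 = -1227/2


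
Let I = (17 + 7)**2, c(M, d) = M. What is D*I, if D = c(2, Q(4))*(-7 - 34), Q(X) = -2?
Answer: -47232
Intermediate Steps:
D = -82 (D = 2*(-7 - 34) = 2*(-41) = -82)
I = 576 (I = 24**2 = 576)
D*I = -82*576 = -47232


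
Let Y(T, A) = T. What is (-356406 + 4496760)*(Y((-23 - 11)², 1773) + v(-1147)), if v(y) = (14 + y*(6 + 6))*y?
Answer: 65303344271724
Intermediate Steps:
v(y) = y*(14 + 12*y) (v(y) = (14 + y*12)*y = (14 + 12*y)*y = y*(14 + 12*y))
(-356406 + 4496760)*(Y((-23 - 11)², 1773) + v(-1147)) = (-356406 + 4496760)*((-23 - 11)² + 2*(-1147)*(7 + 6*(-1147))) = 4140354*((-34)² + 2*(-1147)*(7 - 6882)) = 4140354*(1156 + 2*(-1147)*(-6875)) = 4140354*(1156 + 15771250) = 4140354*15772406 = 65303344271724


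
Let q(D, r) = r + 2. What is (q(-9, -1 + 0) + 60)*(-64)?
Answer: -3904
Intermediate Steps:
q(D, r) = 2 + r
(q(-9, -1 + 0) + 60)*(-64) = ((2 + (-1 + 0)) + 60)*(-64) = ((2 - 1) + 60)*(-64) = (1 + 60)*(-64) = 61*(-64) = -3904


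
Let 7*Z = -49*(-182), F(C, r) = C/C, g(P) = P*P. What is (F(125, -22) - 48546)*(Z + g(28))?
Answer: -99905610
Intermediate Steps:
g(P) = P²
F(C, r) = 1
Z = 1274 (Z = (-49*(-182))/7 = (⅐)*8918 = 1274)
(F(125, -22) - 48546)*(Z + g(28)) = (1 - 48546)*(1274 + 28²) = -48545*(1274 + 784) = -48545*2058 = -99905610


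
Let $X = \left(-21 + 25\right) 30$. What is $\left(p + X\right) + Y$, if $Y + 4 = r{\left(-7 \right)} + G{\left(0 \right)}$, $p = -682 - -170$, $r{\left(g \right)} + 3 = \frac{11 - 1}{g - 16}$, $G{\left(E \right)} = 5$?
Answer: $- \frac{9072}{23} \approx -394.43$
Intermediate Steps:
$X = 120$ ($X = 4 \cdot 30 = 120$)
$r{\left(g \right)} = -3 + \frac{10}{-16 + g}$ ($r{\left(g \right)} = -3 + \frac{11 - 1}{g - 16} = -3 + \frac{10}{-16 + g}$)
$p = -512$ ($p = -682 + 170 = -512$)
$Y = - \frac{56}{23}$ ($Y = -4 + \left(\frac{58 - -21}{-16 - 7} + 5\right) = -4 + \left(\frac{58 + 21}{-23} + 5\right) = -4 + \left(\left(- \frac{1}{23}\right) 79 + 5\right) = -4 + \left(- \frac{79}{23} + 5\right) = -4 + \frac{36}{23} = - \frac{56}{23} \approx -2.4348$)
$\left(p + X\right) + Y = \left(-512 + 120\right) - \frac{56}{23} = -392 - \frac{56}{23} = - \frac{9072}{23}$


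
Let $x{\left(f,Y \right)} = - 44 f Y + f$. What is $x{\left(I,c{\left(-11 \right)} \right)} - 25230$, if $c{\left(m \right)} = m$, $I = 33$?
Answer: $-9225$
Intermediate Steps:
$x{\left(f,Y \right)} = f - 44 Y f$ ($x{\left(f,Y \right)} = - 44 Y f + f = f - 44 Y f$)
$x{\left(I,c{\left(-11 \right)} \right)} - 25230 = 33 \left(1 - -484\right) - 25230 = 33 \left(1 + 484\right) - 25230 = 33 \cdot 485 - 25230 = 16005 - 25230 = -9225$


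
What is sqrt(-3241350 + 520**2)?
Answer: 5*I*sqrt(118838) ≈ 1723.6*I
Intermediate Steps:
sqrt(-3241350 + 520**2) = sqrt(-3241350 + 270400) = sqrt(-2970950) = 5*I*sqrt(118838)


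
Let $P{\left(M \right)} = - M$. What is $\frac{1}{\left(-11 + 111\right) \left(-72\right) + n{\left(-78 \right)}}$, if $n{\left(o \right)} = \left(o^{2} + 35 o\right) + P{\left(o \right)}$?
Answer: $- \frac{1}{3768} \approx -0.00026539$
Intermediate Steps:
$n{\left(o \right)} = o^{2} + 34 o$ ($n{\left(o \right)} = \left(o^{2} + 35 o\right) - o = o^{2} + 34 o$)
$\frac{1}{\left(-11 + 111\right) \left(-72\right) + n{\left(-78 \right)}} = \frac{1}{\left(-11 + 111\right) \left(-72\right) - 78 \left(34 - 78\right)} = \frac{1}{100 \left(-72\right) - -3432} = \frac{1}{-7200 + 3432} = \frac{1}{-3768} = - \frac{1}{3768}$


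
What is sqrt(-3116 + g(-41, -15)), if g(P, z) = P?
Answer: I*sqrt(3157) ≈ 56.187*I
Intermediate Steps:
sqrt(-3116 + g(-41, -15)) = sqrt(-3116 - 41) = sqrt(-3157) = I*sqrt(3157)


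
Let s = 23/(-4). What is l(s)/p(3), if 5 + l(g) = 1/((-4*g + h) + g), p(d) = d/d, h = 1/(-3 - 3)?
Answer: -1013/205 ≈ -4.9415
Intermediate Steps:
s = -23/4 (s = 23*(-¼) = -23/4 ≈ -5.7500)
h = -⅙ (h = 1/(-6) = -⅙ ≈ -0.16667)
p(d) = 1
l(g) = -5 + 1/(-⅙ - 3*g) (l(g) = -5 + 1/((-4*g - ⅙) + g) = -5 + 1/((-⅙ - 4*g) + g) = -5 + 1/(-⅙ - 3*g))
l(s)/p(3) = ((-11 - 90*(-23/4))/(1 + 18*(-23/4)))/1 = ((-11 + 1035/2)/(1 - 207/2))*1 = ((1013/2)/(-205/2))*1 = -2/205*1013/2*1 = -1013/205*1 = -1013/205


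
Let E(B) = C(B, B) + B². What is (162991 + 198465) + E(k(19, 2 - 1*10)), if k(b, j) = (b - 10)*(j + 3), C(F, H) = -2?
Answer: 363479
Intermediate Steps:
k(b, j) = (-10 + b)*(3 + j)
E(B) = -2 + B²
(162991 + 198465) + E(k(19, 2 - 1*10)) = (162991 + 198465) + (-2 + (-30 - 10*(2 - 1*10) + 3*19 + 19*(2 - 1*10))²) = 361456 + (-2 + (-30 - 10*(2 - 10) + 57 + 19*(2 - 10))²) = 361456 + (-2 + (-30 - 10*(-8) + 57 + 19*(-8))²) = 361456 + (-2 + (-30 + 80 + 57 - 152)²) = 361456 + (-2 + (-45)²) = 361456 + (-2 + 2025) = 361456 + 2023 = 363479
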